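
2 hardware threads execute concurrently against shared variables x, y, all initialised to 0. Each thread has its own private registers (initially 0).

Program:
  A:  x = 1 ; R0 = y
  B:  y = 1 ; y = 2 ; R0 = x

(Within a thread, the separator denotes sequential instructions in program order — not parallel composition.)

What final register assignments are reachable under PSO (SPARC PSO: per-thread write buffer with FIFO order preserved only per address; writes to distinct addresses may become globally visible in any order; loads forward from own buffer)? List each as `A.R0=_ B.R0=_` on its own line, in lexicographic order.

outcome vector order: (A.R0,B.R0)
|PSO outcomes| = 6

A.R0=0 B.R0=0
A.R0=0 B.R0=1
A.R0=1 B.R0=0
A.R0=1 B.R0=1
A.R0=2 B.R0=0
A.R0=2 B.R0=1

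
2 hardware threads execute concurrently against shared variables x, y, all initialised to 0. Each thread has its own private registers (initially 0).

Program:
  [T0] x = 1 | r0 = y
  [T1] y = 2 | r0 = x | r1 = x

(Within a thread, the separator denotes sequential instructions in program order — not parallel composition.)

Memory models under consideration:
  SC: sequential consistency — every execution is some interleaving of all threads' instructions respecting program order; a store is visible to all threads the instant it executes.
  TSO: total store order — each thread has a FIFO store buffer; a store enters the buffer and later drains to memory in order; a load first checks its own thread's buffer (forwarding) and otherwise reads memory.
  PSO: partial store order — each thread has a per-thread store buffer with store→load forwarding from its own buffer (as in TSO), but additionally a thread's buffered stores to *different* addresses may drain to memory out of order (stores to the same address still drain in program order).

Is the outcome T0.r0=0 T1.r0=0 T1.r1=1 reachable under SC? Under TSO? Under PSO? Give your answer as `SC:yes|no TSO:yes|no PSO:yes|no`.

SC:no TSO:yes PSO:yes

outcome vector order: (T0.r0,T1.r0,T1.r1)
SC: 4 outcomes — {(0,1,1) (2,0,0) (2,0,1) (2,1,1)}
TSO: 6 outcomes — {(0,0,0) (0,0,1) (0,1,1) (2,0,0) (2,0,1) (2,1,1)}
PSO: 6 outcomes — {(0,0,0) (0,0,1) (0,1,1) (2,0,0) (2,0,1) (2,1,1)}
target (0,0,1) ∈ {TSO,PSO}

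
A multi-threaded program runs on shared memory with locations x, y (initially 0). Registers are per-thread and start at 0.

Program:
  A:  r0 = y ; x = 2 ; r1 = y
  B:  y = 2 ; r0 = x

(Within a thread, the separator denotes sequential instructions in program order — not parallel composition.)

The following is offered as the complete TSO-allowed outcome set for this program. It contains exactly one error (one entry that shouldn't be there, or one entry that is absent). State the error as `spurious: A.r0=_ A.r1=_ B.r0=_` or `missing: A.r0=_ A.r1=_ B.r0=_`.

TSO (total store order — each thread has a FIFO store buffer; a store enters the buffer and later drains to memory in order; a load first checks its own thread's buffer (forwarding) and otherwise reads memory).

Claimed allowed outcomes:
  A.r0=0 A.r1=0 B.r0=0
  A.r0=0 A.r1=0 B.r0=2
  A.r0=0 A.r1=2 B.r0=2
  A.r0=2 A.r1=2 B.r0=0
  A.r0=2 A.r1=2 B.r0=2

outcome vector order: (A.r0,A.r1,B.r0)
under TSO → 0/0/0, 0/0/2, 0/2/0, 0/2/2, 2/2/0, 2/2/2
TSO∖claimed = {0/2/0}

missing: A.r0=0 A.r1=2 B.r0=0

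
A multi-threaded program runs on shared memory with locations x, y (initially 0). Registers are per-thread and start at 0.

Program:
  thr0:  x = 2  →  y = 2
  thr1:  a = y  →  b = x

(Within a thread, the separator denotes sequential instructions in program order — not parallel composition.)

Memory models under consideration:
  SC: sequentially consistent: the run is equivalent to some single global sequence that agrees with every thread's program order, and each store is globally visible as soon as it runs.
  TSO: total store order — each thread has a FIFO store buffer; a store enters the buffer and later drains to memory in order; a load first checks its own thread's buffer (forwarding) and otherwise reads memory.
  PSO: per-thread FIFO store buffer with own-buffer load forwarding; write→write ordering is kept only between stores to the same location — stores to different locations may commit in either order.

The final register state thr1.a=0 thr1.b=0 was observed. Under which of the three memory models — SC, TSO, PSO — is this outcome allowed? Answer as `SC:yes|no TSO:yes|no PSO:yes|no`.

SC:yes TSO:yes PSO:yes

outcome vector order: (thr1.a,thr1.b)
SC: 3 outcomes — {<0 0>; <0 2>; <2 2>}
TSO: 3 outcomes — {<0 0>; <0 2>; <2 2>}
PSO: 4 outcomes — {<0 0>; <0 2>; <2 0>; <2 2>}
target <0 0> ∈ {SC,TSO,PSO}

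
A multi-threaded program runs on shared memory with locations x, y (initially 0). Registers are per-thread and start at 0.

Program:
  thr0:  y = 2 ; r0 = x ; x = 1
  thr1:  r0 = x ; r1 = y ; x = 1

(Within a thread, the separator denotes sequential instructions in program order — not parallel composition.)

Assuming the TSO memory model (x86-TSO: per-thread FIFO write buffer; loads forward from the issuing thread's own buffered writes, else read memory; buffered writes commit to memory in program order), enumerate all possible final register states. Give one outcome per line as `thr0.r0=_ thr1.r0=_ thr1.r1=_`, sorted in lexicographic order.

thr0.r0=0 thr1.r0=0 thr1.r1=0
thr0.r0=0 thr1.r0=0 thr1.r1=2
thr0.r0=0 thr1.r0=1 thr1.r1=2
thr0.r0=1 thr1.r0=0 thr1.r1=0
thr0.r0=1 thr1.r0=0 thr1.r1=2

outcome vector order: (thr0.r0,thr1.r0,thr1.r1)
|TSO outcomes| = 5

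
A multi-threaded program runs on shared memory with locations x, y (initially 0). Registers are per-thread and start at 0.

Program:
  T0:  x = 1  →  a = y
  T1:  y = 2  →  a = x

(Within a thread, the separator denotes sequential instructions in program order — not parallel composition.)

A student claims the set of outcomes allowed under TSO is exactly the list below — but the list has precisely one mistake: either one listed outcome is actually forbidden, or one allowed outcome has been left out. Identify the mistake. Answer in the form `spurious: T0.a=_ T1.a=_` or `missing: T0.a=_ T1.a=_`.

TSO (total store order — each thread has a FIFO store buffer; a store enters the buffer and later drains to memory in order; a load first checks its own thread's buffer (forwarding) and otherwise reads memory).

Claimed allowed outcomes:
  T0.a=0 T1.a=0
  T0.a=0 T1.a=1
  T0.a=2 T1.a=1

missing: T0.a=2 T1.a=0

outcome vector order: (T0.a,T1.a)
TSO: 4 outcomes — {(0,0) (0,1) (2,0) (2,1)}
TSO∖claimed = {(2,0)}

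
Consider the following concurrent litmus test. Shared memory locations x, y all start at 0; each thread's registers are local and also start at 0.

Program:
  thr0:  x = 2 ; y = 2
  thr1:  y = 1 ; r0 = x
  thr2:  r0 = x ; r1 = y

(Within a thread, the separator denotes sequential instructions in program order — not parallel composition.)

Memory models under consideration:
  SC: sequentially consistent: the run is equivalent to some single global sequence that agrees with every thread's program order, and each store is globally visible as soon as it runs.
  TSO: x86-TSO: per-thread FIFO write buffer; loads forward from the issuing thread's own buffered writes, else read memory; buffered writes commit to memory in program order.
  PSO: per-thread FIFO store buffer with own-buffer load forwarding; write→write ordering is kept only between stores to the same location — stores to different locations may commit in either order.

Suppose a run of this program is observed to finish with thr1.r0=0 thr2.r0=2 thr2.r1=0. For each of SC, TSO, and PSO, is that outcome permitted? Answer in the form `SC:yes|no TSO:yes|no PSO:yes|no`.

outcome vector order: (thr1.r0,thr2.r0,thr2.r1)
SC: 11 outcomes — {<0 0 0>; <0 0 1>; <0 0 2>; <0 2 1>; <0 2 2>; <2 0 0>; <2 0 1>; <2 0 2>; <2 2 0>; <2 2 1>; <2 2 2>}
TSO: 12 outcomes — {<0 0 0>; <0 0 1>; <0 0 2>; <0 2 0>; <0 2 1>; <0 2 2>; <2 0 0>; <2 0 1>; <2 0 2>; <2 2 0>; <2 2 1>; <2 2 2>}
PSO: 12 outcomes — {<0 0 0>; <0 0 1>; <0 0 2>; <0 2 0>; <0 2 1>; <0 2 2>; <2 0 0>; <2 0 1>; <2 0 2>; <2 2 0>; <2 2 1>; <2 2 2>}
target <0 2 0> ∈ {TSO,PSO}

SC:no TSO:yes PSO:yes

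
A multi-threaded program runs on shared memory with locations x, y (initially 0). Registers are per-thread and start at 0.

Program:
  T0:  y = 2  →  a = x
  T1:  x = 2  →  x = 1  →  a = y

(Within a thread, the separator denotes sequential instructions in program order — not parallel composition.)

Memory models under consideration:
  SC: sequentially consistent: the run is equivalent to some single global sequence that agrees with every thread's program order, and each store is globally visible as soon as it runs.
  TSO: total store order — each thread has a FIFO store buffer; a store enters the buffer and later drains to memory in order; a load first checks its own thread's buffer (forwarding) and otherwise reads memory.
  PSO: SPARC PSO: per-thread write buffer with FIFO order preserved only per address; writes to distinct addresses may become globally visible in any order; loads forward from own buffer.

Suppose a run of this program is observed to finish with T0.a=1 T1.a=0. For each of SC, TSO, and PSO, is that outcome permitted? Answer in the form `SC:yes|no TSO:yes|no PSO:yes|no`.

SC:yes TSO:yes PSO:yes

outcome vector order: (T0.a,T1.a)
[SC] allowed = {02 10 12 22}
[TSO] allowed = {00 02 10 12 20 22}
[PSO] allowed = {00 02 10 12 20 22}
target 10 ∈ {SC,TSO,PSO}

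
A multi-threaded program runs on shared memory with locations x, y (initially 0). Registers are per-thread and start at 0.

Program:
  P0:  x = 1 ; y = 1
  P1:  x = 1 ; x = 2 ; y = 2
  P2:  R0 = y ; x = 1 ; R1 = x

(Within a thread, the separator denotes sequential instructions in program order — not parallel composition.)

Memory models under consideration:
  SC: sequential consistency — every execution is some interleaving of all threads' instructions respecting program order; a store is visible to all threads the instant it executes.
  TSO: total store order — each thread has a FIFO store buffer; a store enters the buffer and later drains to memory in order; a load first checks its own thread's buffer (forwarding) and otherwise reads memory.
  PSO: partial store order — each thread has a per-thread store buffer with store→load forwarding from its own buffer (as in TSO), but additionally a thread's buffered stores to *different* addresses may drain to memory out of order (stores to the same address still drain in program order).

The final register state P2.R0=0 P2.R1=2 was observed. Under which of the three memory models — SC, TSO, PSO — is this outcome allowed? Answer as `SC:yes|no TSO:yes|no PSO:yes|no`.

outcome vector order: (P2.R0,P2.R1)
SC: 5 outcomes — {0/1; 0/2; 1/1; 1/2; 2/1}
TSO: 5 outcomes — {0/1; 0/2; 1/1; 1/2; 2/1}
PSO: 6 outcomes — {0/1; 0/2; 1/1; 1/2; 2/1; 2/2}
target 0/2 ∈ {SC,TSO,PSO}

SC:yes TSO:yes PSO:yes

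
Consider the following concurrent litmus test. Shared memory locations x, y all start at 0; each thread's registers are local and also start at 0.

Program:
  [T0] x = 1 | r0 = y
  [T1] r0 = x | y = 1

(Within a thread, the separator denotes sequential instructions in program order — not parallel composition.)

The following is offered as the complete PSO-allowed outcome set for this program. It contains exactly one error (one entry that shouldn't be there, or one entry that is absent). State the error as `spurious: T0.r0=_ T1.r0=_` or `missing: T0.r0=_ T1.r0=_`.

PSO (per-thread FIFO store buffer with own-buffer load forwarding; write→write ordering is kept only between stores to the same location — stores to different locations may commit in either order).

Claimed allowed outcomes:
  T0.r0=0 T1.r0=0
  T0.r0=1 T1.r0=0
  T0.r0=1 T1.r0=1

missing: T0.r0=0 T1.r0=1

outcome vector order: (T0.r0,T1.r0)
PSO: 4 outcomes — {00, 01, 10, 11}
PSO∖claimed = {01}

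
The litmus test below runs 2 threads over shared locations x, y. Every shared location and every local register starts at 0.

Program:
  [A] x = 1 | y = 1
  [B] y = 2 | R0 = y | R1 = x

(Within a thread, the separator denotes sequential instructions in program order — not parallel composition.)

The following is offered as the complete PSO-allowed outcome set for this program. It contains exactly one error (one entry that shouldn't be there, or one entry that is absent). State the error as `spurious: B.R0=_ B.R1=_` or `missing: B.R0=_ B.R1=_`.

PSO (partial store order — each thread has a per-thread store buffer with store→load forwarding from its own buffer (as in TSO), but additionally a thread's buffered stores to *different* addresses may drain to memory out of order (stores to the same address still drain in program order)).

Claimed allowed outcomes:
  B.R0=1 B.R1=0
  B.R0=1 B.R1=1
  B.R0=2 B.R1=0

missing: B.R0=2 B.R1=1

outcome vector order: (B.R0,B.R1)
under PSO → <1 0> <1 1> <2 0> <2 1>
PSO∖claimed = {<2 1>}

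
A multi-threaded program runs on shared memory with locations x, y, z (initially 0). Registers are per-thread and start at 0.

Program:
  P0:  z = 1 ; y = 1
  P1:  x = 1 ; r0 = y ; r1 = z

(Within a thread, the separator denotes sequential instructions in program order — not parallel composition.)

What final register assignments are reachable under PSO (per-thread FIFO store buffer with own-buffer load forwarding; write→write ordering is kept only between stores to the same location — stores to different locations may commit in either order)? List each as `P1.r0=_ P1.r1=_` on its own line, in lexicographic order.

outcome vector order: (P1.r0,P1.r1)
|PSO outcomes| = 4

P1.r0=0 P1.r1=0
P1.r0=0 P1.r1=1
P1.r0=1 P1.r1=0
P1.r0=1 P1.r1=1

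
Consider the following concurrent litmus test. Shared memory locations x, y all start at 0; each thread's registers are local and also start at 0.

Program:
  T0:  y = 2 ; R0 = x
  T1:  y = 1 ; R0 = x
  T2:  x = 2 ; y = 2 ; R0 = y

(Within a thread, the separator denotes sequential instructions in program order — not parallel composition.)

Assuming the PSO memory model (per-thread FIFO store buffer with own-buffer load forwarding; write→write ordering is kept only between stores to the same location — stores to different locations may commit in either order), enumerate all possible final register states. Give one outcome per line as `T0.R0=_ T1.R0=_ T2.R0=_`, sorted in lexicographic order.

T0.R0=0 T1.R0=0 T2.R0=1
T0.R0=0 T1.R0=0 T2.R0=2
T0.R0=0 T1.R0=2 T2.R0=1
T0.R0=0 T1.R0=2 T2.R0=2
T0.R0=2 T1.R0=0 T2.R0=1
T0.R0=2 T1.R0=0 T2.R0=2
T0.R0=2 T1.R0=2 T2.R0=1
T0.R0=2 T1.R0=2 T2.R0=2

outcome vector order: (T0.R0,T1.R0,T2.R0)
|PSO outcomes| = 8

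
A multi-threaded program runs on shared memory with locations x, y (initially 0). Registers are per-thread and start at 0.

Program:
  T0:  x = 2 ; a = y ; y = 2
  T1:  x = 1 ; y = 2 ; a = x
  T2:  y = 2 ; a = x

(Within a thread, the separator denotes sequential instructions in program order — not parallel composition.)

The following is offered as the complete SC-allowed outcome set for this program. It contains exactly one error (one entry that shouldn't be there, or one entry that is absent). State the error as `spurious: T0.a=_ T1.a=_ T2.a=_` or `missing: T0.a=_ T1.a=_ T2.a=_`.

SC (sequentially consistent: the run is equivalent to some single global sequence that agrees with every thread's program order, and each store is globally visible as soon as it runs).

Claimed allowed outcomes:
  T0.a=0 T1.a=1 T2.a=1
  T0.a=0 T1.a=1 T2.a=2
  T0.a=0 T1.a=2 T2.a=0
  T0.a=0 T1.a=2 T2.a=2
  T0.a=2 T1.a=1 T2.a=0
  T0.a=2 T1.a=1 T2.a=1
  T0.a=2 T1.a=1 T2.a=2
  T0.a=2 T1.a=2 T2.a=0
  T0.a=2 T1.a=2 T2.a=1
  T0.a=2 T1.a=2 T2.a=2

outcome vector order: (T0.a,T1.a,T2.a)
[SC] allowed = {(0,1,1), (0,1,2), (0,2,2), (2,1,0), (2,1,1), (2,1,2), (2,2,0), (2,2,1), (2,2,2)}
claimed∖SC = {(0,2,0)}

spurious: T0.a=0 T1.a=2 T2.a=0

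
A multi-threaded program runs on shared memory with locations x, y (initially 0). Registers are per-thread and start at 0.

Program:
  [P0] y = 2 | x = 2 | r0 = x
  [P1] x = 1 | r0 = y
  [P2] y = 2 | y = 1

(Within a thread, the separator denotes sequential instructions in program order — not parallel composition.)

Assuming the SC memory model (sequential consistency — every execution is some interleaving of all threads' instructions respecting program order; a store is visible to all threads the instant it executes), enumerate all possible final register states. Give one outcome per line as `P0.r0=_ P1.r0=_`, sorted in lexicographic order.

P0.r0=1 P1.r0=1
P0.r0=1 P1.r0=2
P0.r0=2 P1.r0=0
P0.r0=2 P1.r0=1
P0.r0=2 P1.r0=2

outcome vector order: (P0.r0,P1.r0)
|SC outcomes| = 5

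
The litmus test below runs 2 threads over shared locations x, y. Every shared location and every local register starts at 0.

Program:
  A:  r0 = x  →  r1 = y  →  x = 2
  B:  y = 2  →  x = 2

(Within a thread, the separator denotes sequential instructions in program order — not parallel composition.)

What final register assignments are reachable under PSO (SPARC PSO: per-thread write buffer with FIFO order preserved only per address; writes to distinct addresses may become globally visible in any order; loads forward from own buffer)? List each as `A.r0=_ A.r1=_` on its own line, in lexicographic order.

A.r0=0 A.r1=0
A.r0=0 A.r1=2
A.r0=2 A.r1=0
A.r0=2 A.r1=2

outcome vector order: (A.r0,A.r1)
|PSO outcomes| = 4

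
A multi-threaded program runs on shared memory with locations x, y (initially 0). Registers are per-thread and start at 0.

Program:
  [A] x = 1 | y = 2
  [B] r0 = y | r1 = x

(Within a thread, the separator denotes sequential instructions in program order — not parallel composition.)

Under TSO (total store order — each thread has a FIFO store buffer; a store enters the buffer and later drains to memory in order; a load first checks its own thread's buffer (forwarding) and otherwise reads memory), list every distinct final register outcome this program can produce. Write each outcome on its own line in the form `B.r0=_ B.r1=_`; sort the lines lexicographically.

B.r0=0 B.r1=0
B.r0=0 B.r1=1
B.r0=2 B.r1=1

outcome vector order: (B.r0,B.r1)
|TSO outcomes| = 3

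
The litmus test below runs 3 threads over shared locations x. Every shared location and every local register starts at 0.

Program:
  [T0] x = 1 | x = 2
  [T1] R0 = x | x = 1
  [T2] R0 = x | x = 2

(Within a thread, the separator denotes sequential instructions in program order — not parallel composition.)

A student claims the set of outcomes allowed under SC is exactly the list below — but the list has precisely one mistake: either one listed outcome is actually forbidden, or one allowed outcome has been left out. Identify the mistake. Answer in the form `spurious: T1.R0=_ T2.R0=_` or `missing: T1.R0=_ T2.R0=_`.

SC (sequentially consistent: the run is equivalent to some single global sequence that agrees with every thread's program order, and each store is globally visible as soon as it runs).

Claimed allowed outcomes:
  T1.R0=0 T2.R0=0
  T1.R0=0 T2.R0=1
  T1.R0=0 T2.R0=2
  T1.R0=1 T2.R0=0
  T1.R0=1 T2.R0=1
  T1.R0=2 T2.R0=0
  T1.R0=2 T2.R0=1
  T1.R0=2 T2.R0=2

outcome vector order: (T1.R0,T2.R0)
SC (9): 0/0 0/1 0/2 1/0 1/1 1/2 2/0 2/1 2/2
SC∖claimed = {1/2}

missing: T1.R0=1 T2.R0=2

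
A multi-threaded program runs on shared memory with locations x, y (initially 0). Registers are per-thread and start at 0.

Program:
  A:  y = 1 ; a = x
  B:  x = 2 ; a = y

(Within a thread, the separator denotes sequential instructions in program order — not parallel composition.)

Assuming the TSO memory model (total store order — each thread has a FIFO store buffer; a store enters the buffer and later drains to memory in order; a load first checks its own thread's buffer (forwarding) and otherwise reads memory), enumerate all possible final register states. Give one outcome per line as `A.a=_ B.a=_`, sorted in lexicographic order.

outcome vector order: (A.a,B.a)
|TSO outcomes| = 4

A.a=0 B.a=0
A.a=0 B.a=1
A.a=2 B.a=0
A.a=2 B.a=1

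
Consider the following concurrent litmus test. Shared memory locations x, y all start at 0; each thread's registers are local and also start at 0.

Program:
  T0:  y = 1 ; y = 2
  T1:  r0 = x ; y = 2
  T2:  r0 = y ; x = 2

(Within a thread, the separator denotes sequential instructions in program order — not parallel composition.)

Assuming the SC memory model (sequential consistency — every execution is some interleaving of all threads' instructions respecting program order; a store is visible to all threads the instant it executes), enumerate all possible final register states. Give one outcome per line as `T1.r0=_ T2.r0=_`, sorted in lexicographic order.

outcome vector order: (T1.r0,T2.r0)
|SC outcomes| = 6

T1.r0=0 T2.r0=0
T1.r0=0 T2.r0=1
T1.r0=0 T2.r0=2
T1.r0=2 T2.r0=0
T1.r0=2 T2.r0=1
T1.r0=2 T2.r0=2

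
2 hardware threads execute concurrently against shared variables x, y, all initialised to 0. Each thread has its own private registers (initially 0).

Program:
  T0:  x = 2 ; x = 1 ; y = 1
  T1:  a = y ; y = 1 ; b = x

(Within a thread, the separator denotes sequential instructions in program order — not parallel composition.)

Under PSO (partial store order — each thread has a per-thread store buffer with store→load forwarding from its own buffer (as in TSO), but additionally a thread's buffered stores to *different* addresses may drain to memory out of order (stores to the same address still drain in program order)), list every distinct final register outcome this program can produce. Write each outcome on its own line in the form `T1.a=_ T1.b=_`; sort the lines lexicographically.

outcome vector order: (T1.a,T1.b)
|PSO outcomes| = 6

T1.a=0 T1.b=0
T1.a=0 T1.b=1
T1.a=0 T1.b=2
T1.a=1 T1.b=0
T1.a=1 T1.b=1
T1.a=1 T1.b=2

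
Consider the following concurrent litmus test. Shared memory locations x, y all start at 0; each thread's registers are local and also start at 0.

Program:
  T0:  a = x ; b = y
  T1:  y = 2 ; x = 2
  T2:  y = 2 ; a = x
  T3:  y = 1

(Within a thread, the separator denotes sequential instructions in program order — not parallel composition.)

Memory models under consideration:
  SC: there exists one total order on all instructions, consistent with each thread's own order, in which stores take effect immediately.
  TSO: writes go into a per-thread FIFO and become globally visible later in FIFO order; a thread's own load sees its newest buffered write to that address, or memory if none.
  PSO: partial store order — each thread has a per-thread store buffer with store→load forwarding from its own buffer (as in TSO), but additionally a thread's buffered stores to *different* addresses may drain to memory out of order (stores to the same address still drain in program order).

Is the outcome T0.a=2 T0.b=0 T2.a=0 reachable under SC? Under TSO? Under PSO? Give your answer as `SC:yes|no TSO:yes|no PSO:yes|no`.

SC:no TSO:no PSO:yes

outcome vector order: (T0.a,T0.b,T2.a)
SC: 10 outcomes — {0/0/0 0/0/2 0/1/0 0/1/2 0/2/0 0/2/2 2/1/0 2/1/2 2/2/0 2/2/2}
TSO: 10 outcomes — {0/0/0 0/0/2 0/1/0 0/1/2 0/2/0 0/2/2 2/1/0 2/1/2 2/2/0 2/2/2}
PSO: 12 outcomes — {0/0/0 0/0/2 0/1/0 0/1/2 0/2/0 0/2/2 2/0/0 2/0/2 2/1/0 2/1/2 2/2/0 2/2/2}
target 2/0/0 ∈ {PSO}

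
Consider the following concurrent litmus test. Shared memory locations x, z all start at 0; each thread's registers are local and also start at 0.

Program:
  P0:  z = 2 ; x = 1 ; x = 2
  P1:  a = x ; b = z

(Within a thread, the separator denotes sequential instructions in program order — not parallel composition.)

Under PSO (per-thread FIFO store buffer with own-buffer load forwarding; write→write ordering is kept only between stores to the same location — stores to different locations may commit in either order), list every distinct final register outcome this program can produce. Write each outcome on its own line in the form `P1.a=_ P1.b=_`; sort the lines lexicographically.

outcome vector order: (P1.a,P1.b)
|PSO outcomes| = 6

P1.a=0 P1.b=0
P1.a=0 P1.b=2
P1.a=1 P1.b=0
P1.a=1 P1.b=2
P1.a=2 P1.b=0
P1.a=2 P1.b=2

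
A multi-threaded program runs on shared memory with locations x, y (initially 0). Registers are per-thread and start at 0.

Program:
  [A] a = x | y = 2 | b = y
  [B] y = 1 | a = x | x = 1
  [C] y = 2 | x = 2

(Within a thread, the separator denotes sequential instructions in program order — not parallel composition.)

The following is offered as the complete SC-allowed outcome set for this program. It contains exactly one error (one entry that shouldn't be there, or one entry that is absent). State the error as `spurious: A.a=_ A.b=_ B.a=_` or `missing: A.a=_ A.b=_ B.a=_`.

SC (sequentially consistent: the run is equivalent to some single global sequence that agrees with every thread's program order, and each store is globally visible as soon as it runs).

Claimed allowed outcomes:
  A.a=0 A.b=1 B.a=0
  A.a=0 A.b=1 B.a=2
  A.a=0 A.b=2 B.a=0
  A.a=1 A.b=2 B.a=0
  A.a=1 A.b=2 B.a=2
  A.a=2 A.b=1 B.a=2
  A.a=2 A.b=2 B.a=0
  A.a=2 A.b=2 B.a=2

missing: A.a=0 A.b=2 B.a=2

outcome vector order: (A.a,A.b,B.a)
[SC] allowed = {(0,1,0), (0,1,2), (0,2,0), (0,2,2), (1,2,0), (1,2,2), (2,1,2), (2,2,0), (2,2,2)}
SC∖claimed = {(0,2,2)}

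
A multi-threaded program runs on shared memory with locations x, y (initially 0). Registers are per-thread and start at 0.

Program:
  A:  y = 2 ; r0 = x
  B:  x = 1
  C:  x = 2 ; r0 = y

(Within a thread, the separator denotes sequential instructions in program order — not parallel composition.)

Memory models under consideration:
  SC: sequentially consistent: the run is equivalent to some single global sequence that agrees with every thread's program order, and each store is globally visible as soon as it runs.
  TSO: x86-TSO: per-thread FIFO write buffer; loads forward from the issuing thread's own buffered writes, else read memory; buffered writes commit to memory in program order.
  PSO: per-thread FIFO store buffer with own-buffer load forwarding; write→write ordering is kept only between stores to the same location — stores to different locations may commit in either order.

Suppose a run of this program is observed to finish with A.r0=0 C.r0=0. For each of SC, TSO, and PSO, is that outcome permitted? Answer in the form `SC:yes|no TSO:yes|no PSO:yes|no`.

outcome vector order: (A.r0,C.r0)
[SC] allowed = {(0,2), (1,0), (1,2), (2,0), (2,2)}
[TSO] allowed = {(0,0), (0,2), (1,0), (1,2), (2,0), (2,2)}
[PSO] allowed = {(0,0), (0,2), (1,0), (1,2), (2,0), (2,2)}
target (0,0) ∈ {TSO,PSO}

SC:no TSO:yes PSO:yes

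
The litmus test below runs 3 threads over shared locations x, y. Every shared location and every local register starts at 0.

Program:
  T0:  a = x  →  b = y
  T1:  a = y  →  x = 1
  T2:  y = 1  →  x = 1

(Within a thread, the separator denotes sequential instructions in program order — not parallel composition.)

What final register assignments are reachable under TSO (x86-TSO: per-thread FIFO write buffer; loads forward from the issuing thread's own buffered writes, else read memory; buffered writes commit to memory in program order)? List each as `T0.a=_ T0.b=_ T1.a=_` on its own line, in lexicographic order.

outcome vector order: (T0.a,T0.b,T1.a)
|TSO outcomes| = 7

T0.a=0 T0.b=0 T1.a=0
T0.a=0 T0.b=0 T1.a=1
T0.a=0 T0.b=1 T1.a=0
T0.a=0 T0.b=1 T1.a=1
T0.a=1 T0.b=0 T1.a=0
T0.a=1 T0.b=1 T1.a=0
T0.a=1 T0.b=1 T1.a=1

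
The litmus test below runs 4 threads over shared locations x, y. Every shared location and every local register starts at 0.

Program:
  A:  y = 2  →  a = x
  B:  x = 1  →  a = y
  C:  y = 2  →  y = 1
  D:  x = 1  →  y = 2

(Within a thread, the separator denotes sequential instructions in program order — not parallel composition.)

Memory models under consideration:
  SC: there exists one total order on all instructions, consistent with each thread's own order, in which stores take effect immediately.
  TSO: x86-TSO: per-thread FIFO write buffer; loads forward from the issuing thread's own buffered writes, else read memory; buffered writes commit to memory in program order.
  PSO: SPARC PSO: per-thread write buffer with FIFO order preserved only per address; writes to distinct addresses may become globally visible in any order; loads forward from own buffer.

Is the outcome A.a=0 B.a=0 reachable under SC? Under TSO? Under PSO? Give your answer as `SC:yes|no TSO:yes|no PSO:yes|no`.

SC:no TSO:yes PSO:yes

outcome vector order: (A.a,B.a)
[SC] allowed = {0/1; 0/2; 1/0; 1/1; 1/2}
[TSO] allowed = {0/0; 0/1; 0/2; 1/0; 1/1; 1/2}
[PSO] allowed = {0/0; 0/1; 0/2; 1/0; 1/1; 1/2}
target 0/0 ∈ {TSO,PSO}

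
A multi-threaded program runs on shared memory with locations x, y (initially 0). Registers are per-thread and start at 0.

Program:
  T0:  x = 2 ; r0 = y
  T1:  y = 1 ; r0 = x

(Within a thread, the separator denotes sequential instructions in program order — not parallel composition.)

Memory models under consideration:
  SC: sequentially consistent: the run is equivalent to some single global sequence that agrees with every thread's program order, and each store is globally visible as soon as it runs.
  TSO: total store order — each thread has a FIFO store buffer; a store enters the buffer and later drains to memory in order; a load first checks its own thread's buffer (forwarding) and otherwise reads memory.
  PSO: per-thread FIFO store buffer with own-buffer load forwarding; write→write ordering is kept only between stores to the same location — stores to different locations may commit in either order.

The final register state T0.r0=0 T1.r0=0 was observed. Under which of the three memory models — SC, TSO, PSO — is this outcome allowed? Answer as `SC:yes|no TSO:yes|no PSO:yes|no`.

outcome vector order: (T0.r0,T1.r0)
SC: 3 outcomes — {0/2; 1/0; 1/2}
TSO: 4 outcomes — {0/0; 0/2; 1/0; 1/2}
PSO: 4 outcomes — {0/0; 0/2; 1/0; 1/2}
target 0/0 ∈ {TSO,PSO}

SC:no TSO:yes PSO:yes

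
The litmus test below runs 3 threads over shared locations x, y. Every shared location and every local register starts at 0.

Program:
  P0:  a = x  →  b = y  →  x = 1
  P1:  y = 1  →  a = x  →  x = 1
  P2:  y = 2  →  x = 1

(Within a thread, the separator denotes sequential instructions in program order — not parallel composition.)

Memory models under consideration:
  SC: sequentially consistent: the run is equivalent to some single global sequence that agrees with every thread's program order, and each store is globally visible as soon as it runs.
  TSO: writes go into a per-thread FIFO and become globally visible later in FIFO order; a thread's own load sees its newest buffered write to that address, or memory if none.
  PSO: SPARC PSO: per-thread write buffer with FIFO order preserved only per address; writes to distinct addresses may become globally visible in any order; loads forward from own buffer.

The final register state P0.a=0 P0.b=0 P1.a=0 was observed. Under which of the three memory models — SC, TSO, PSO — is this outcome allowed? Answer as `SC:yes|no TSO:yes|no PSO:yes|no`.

SC:yes TSO:yes PSO:yes

outcome vector order: (P0.a,P0.b,P1.a)
[SC] allowed = {<0 0 0>; <0 0 1>; <0 1 0>; <0 1 1>; <0 2 0>; <0 2 1>; <1 1 0>; <1 1 1>; <1 2 0>; <1 2 1>}
[TSO] allowed = {<0 0 0>; <0 0 1>; <0 1 0>; <0 1 1>; <0 2 0>; <0 2 1>; <1 1 0>; <1 1 1>; <1 2 0>; <1 2 1>}
[PSO] allowed = {<0 0 0>; <0 0 1>; <0 1 0>; <0 1 1>; <0 2 0>; <0 2 1>; <1 0 0>; <1 0 1>; <1 1 0>; <1 1 1>; <1 2 0>; <1 2 1>}
target <0 0 0> ∈ {SC,TSO,PSO}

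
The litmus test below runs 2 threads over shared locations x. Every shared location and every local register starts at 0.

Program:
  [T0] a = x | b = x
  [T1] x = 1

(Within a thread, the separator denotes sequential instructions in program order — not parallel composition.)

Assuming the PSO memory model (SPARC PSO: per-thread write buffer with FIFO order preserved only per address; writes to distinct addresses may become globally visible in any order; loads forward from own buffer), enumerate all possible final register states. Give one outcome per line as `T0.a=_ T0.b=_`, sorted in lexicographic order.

T0.a=0 T0.b=0
T0.a=0 T0.b=1
T0.a=1 T0.b=1

outcome vector order: (T0.a,T0.b)
|PSO outcomes| = 3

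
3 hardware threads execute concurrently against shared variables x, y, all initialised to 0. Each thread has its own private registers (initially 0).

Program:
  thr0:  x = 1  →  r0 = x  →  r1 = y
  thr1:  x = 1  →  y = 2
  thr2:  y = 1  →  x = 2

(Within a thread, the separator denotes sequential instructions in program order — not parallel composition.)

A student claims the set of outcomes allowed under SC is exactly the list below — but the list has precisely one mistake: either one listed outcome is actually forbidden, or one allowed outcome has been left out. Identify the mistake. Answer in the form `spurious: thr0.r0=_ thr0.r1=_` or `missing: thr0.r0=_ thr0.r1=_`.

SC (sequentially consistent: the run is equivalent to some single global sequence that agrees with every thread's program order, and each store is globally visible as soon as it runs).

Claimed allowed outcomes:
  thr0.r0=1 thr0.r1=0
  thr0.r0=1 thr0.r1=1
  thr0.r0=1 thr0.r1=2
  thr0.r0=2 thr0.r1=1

outcome vector order: (thr0.r0,thr0.r1)
[SC] allowed = {<1 0>, <1 1>, <1 2>, <2 1>, <2 2>}
SC∖claimed = {<2 2>}

missing: thr0.r0=2 thr0.r1=2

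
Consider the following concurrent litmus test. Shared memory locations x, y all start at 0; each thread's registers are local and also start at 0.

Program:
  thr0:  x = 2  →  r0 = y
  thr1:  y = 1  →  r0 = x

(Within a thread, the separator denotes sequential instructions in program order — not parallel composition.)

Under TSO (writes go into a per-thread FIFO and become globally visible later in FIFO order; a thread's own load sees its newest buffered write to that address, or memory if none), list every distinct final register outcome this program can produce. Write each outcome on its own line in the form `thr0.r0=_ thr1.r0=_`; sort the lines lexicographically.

outcome vector order: (thr0.r0,thr1.r0)
|TSO outcomes| = 4

thr0.r0=0 thr1.r0=0
thr0.r0=0 thr1.r0=2
thr0.r0=1 thr1.r0=0
thr0.r0=1 thr1.r0=2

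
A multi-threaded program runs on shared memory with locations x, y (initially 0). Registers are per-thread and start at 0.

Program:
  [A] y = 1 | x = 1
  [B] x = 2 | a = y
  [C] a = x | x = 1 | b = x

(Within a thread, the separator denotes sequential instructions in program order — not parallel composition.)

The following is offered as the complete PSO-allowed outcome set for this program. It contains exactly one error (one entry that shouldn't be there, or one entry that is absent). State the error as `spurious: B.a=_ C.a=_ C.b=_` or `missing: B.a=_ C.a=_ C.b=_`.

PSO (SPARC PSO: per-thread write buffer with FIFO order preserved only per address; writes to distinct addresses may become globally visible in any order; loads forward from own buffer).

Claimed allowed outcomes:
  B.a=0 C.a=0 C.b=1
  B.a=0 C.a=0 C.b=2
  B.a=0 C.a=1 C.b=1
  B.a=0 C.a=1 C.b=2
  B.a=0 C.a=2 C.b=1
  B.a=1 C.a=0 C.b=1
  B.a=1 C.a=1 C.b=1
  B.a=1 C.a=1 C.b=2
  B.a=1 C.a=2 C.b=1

missing: B.a=1 C.a=0 C.b=2

outcome vector order: (B.a,C.a,C.b)
PSO: 10 outcomes — {001 002 011 012 021 101 102 111 112 121}
PSO∖claimed = {102}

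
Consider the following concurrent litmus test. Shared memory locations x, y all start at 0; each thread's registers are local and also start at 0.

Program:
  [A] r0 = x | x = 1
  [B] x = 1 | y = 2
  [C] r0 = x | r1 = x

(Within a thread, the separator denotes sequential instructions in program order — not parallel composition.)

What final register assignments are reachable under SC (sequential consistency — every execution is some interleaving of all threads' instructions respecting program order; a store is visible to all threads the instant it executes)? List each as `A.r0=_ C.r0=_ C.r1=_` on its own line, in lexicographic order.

A.r0=0 C.r0=0 C.r1=0
A.r0=0 C.r0=0 C.r1=1
A.r0=0 C.r0=1 C.r1=1
A.r0=1 C.r0=0 C.r1=0
A.r0=1 C.r0=0 C.r1=1
A.r0=1 C.r0=1 C.r1=1

outcome vector order: (A.r0,C.r0,C.r1)
|SC outcomes| = 6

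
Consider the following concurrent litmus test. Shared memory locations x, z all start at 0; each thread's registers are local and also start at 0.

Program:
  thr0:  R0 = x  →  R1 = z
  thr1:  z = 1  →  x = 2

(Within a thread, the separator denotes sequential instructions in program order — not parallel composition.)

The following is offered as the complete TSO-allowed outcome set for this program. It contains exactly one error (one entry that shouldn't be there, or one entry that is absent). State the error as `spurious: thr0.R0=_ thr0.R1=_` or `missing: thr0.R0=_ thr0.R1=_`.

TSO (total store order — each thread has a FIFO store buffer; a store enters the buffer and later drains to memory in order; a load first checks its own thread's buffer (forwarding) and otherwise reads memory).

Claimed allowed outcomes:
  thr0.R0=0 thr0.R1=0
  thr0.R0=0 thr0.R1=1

outcome vector order: (thr0.R0,thr0.R1)
under TSO → (0,0) (0,1) (2,1)
TSO∖claimed = {(2,1)}

missing: thr0.R0=2 thr0.R1=1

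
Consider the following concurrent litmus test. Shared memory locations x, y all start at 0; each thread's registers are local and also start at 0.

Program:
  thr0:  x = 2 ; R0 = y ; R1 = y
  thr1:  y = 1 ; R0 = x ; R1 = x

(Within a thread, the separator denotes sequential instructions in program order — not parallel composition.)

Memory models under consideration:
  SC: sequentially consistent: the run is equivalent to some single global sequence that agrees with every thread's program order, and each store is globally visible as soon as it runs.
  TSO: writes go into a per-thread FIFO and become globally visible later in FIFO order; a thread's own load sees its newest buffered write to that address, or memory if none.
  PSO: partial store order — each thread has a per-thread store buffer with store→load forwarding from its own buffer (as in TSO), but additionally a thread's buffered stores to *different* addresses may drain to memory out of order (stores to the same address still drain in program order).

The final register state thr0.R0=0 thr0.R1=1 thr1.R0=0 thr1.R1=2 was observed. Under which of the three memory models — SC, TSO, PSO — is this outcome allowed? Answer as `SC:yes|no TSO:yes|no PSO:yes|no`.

SC:no TSO:yes PSO:yes

outcome vector order: (thr0.R0,thr0.R1,thr1.R0,thr1.R1)
under SC → <0 0 2 2> <0 1 2 2> <1 1 0 0> <1 1 0 2> <1 1 2 2>
under TSO → <0 0 0 0> <0 0 0 2> <0 0 2 2> <0 1 0 0> <0 1 0 2> <0 1 2 2> <1 1 0 0> <1 1 0 2> <1 1 2 2>
under PSO → <0 0 0 0> <0 0 0 2> <0 0 2 2> <0 1 0 0> <0 1 0 2> <0 1 2 2> <1 1 0 0> <1 1 0 2> <1 1 2 2>
target <0 1 0 2> ∈ {TSO,PSO}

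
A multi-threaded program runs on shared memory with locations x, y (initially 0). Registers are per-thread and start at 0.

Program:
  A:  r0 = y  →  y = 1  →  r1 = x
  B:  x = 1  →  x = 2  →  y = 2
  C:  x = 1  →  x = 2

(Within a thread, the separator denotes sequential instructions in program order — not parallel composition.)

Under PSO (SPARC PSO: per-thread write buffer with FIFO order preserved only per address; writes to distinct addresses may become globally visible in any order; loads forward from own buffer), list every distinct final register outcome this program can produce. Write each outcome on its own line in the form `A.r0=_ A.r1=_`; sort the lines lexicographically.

outcome vector order: (A.r0,A.r1)
|PSO outcomes| = 6

A.r0=0 A.r1=0
A.r0=0 A.r1=1
A.r0=0 A.r1=2
A.r0=2 A.r1=0
A.r0=2 A.r1=1
A.r0=2 A.r1=2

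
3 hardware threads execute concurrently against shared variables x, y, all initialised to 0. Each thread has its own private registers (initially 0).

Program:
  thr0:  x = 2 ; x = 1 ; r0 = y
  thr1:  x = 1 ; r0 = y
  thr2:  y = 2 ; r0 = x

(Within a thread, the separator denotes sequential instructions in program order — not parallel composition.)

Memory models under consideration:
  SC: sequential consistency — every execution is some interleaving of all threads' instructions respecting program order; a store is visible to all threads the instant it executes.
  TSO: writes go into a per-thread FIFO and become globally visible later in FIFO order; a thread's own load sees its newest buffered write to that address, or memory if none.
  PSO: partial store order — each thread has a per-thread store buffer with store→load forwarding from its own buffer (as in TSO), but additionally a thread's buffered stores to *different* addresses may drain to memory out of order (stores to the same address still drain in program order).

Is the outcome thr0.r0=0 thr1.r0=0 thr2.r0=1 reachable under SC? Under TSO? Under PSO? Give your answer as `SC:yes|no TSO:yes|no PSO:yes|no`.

outcome vector order: (thr0.r0,thr1.r0,thr2.r0)
[SC] allowed = {0/0/1, 0/2/1, 2/0/1, 2/0/2, 2/2/0, 2/2/1, 2/2/2}
[TSO] allowed = {0/0/0, 0/0/1, 0/0/2, 0/2/0, 0/2/1, 0/2/2, 2/0/0, 2/0/1, 2/0/2, 2/2/0, 2/2/1, 2/2/2}
[PSO] allowed = {0/0/0, 0/0/1, 0/0/2, 0/2/0, 0/2/1, 0/2/2, 2/0/0, 2/0/1, 2/0/2, 2/2/0, 2/2/1, 2/2/2}
target 0/0/1 ∈ {SC,TSO,PSO}

SC:yes TSO:yes PSO:yes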